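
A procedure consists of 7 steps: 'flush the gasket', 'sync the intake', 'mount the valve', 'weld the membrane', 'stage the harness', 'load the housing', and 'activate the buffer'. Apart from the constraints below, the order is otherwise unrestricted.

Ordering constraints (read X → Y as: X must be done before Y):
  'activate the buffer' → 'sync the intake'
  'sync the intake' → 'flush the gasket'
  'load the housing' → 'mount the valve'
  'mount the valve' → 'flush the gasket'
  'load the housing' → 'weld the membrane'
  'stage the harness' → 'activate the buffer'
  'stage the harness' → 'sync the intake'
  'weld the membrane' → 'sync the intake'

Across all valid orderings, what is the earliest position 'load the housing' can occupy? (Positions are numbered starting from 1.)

1

'load the housing' has no prerequisites at all, so it can go in position 1.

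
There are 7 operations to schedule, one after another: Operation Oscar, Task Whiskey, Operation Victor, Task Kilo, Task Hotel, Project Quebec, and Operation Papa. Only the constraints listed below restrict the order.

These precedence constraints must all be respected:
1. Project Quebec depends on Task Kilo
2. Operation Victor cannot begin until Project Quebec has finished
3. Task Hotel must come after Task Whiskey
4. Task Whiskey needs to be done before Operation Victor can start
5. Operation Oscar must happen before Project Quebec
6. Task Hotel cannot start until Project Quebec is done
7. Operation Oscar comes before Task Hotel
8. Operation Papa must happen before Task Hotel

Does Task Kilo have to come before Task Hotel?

Yes

There is a constraint chain Task Kilo → Project Quebec → Task Hotel.
So Task Kilo must precede Task Hotel in any valid ordering.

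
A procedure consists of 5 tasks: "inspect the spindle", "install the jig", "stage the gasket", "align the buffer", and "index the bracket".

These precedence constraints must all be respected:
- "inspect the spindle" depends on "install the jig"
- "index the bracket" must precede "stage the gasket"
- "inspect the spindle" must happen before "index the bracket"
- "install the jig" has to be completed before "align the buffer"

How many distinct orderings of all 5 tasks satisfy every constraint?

Only "install the jig" has no prerequisites, so it must go first.
Systematically extending each partial ordering one task at a time and counting, there are 4 complete orderings.

4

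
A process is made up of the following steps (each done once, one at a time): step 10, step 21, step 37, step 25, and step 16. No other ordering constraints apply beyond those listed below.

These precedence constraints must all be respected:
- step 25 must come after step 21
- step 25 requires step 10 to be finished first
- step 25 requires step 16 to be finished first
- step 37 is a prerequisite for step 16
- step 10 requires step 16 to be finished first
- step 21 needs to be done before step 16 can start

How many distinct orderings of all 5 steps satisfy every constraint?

2

2 steps have no prerequisites (step 21, step 37), so any of them could come first.
Systematically extending each partial ordering one step at a time and counting, there are 2 complete orderings.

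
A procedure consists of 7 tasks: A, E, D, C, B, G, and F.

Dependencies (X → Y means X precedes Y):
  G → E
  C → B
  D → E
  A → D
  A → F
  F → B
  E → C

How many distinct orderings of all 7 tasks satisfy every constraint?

2 tasks have no prerequisites (A, G), so any of them could come first.
Systematically extending each partial ordering one task at a time and counting, there are 14 complete orderings.

14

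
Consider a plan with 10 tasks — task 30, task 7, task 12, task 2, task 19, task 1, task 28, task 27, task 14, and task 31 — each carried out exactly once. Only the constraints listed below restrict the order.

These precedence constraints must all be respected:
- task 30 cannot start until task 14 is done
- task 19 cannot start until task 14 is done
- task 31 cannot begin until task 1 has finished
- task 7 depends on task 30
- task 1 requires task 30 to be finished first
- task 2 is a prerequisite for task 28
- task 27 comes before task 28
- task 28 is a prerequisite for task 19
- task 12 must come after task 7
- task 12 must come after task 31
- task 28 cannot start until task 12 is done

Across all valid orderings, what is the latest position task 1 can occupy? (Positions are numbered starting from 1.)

6

The tasks that are forced after task 1, directly or by a chain of constraints, are task 12, task 19, task 28, task 31. That's 4 tasks.
So at least 4 tasks follow task 1, putting task 1 no later than position 6. That position is achievable by scheduling everything else first.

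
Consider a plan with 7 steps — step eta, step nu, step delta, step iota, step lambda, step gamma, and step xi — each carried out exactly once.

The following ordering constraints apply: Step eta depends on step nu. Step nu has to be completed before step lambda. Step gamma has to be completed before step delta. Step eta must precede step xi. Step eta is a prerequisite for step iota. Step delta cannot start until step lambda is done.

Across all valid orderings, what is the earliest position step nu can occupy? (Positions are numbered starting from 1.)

Nothing is required before step nu; it can be the very first step.

1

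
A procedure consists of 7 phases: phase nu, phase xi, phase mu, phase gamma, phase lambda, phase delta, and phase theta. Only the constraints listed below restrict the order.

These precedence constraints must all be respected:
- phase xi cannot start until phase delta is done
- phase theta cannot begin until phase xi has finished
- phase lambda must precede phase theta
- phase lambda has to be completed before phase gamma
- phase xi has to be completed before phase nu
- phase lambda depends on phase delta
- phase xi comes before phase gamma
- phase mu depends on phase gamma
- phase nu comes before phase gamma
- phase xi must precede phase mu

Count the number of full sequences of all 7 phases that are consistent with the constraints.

11

Phase delta is the only phase with nothing required before it, so every ordering starts there.
Systematically extending each partial ordering one phase at a time and counting, there are 11 complete orderings.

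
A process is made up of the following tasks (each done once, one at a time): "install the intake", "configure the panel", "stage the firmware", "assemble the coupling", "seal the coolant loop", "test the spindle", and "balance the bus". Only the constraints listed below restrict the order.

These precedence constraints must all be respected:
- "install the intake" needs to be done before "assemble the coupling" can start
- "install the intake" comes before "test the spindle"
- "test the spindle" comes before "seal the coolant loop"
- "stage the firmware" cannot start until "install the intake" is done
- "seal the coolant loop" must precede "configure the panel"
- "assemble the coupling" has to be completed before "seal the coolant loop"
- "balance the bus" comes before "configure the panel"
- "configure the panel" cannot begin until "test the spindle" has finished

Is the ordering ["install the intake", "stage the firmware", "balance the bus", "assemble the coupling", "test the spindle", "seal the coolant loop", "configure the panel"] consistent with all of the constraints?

Every stated constraint is respected: "install the intake" sits at position 1, ahead of "test the spindle" at position 5, and each of the other listed pairs likewise has the predecessor earlier in the sequence.

Yes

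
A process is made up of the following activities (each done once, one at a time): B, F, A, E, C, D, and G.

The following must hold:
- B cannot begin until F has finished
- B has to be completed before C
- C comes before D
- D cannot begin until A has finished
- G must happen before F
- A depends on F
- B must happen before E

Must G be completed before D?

There is a constraint chain G → F → A → D.
Hence G necessarily comes before D.

Yes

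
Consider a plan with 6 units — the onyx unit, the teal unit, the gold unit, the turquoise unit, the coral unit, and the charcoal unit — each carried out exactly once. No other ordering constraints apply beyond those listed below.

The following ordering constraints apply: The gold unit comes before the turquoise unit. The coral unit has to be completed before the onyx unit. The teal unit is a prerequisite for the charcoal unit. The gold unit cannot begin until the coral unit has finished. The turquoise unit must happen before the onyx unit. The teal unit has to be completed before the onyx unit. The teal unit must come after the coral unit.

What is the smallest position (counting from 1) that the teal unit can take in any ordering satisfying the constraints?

Working backwards through the constraints from the teal unit, its only required predecessor is the coral unit.
With 1 mandatory predecessor, the earliest the teal unit can sit is position 1+1 = 2, and placing just that one first achieves it.

2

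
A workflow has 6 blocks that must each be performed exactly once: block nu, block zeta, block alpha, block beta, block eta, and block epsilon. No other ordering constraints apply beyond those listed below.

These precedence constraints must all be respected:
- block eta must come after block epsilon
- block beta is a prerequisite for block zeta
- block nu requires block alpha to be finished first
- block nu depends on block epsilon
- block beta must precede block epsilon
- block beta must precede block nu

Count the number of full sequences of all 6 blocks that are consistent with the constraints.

33

The blocks with no prerequisites are block alpha, block beta; any of them can be placed first.
Counting all ways to extend the partial order to a total order gives 33.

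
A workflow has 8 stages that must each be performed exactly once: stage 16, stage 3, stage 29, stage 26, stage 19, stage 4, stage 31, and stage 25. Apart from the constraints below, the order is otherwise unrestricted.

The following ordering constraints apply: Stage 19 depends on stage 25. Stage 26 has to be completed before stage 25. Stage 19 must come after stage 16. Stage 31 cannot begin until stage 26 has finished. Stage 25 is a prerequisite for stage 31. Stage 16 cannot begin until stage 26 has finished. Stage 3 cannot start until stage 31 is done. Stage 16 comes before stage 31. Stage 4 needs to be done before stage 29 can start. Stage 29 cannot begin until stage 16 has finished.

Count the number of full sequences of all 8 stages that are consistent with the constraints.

2 stages have no prerequisites (stage 26, stage 4), so any of them could come first.
Systematically extending each partial ordering one stage at a time and counting, there are 141 complete orderings.

141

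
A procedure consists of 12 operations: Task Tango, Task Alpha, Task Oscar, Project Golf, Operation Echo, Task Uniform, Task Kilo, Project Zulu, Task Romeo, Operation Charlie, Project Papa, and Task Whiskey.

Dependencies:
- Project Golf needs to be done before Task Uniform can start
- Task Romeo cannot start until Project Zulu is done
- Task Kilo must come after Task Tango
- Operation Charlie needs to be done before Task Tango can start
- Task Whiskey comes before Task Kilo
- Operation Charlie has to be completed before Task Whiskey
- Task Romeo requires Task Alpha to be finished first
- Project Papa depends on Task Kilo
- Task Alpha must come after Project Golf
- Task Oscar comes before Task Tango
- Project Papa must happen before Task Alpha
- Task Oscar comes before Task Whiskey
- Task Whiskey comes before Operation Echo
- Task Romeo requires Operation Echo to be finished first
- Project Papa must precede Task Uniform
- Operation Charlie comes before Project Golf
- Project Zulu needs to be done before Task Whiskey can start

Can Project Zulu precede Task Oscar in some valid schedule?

Yes

Nothing in the constraints forces Task Oscar before Project Zulu — there is no chain from Task Oscar to Project Zulu.
That means at least one valid schedule has Project Zulu before Task Oscar.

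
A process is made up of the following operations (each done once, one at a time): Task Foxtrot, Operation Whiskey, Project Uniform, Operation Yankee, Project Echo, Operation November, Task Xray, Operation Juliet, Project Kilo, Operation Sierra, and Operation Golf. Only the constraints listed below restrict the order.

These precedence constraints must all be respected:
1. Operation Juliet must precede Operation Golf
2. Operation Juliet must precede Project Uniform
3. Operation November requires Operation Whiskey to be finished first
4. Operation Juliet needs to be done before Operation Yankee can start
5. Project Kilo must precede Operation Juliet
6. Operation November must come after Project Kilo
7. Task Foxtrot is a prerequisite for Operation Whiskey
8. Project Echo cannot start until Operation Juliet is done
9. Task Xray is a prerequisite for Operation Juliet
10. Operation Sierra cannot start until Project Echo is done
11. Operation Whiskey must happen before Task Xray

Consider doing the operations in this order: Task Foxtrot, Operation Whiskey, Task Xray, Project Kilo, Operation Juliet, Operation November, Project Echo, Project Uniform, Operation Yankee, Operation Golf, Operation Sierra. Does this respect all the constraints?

Checking each listed constraint against this order: for instance, Operation Juliet is in position 5 and Operation Golf in position 10, so that constraint holds — and the remaining constraints check out the same way.

Yes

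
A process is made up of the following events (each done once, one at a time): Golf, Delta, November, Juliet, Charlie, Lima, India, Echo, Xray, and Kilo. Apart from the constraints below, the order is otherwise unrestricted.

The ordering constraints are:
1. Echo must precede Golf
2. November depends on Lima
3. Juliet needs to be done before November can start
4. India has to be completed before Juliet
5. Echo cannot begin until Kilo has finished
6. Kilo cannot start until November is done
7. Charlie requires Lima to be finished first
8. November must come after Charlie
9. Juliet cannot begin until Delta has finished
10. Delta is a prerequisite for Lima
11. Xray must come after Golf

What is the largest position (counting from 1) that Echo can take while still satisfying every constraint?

8

Following every chain forward from Echo, the events that must come later are Golf, Xray — 2 of them.
So at least 2 events follow Echo, putting Echo no later than position 8. That position is achievable by scheduling everything else first.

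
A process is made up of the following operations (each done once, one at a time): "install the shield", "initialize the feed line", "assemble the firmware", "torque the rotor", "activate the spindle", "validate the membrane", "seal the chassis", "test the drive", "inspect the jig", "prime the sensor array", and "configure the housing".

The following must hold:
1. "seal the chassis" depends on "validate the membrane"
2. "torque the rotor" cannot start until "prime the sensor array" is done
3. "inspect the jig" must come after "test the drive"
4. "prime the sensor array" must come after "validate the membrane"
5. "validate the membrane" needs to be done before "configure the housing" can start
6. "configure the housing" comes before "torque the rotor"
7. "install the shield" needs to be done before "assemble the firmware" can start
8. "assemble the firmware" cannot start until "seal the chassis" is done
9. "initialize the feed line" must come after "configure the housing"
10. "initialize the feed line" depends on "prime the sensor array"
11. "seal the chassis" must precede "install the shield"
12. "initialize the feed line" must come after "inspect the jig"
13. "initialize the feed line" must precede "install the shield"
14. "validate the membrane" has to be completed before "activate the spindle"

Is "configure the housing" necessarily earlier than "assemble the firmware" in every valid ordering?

Yes

Following the dependencies: "configure the housing" → "initialize the feed line" → "install the shield" → "assemble the firmware".
Hence "configure the housing" necessarily comes before "assemble the firmware".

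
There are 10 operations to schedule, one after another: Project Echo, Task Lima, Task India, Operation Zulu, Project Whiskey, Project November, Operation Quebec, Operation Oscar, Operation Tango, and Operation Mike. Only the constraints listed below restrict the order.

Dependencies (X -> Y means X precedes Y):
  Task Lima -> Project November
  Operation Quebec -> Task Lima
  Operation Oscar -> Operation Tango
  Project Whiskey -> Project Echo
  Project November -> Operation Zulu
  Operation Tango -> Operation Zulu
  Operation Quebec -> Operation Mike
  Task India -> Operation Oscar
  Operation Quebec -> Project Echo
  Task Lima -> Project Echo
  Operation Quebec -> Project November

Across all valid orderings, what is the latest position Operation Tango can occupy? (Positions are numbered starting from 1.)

9

The only operation forced after Operation Tango (directly or by a chain) is Operation Zulu.
So at least 1 operation follows Operation Tango, putting Operation Tango no later than position 9. That position is achievable by scheduling everything else first.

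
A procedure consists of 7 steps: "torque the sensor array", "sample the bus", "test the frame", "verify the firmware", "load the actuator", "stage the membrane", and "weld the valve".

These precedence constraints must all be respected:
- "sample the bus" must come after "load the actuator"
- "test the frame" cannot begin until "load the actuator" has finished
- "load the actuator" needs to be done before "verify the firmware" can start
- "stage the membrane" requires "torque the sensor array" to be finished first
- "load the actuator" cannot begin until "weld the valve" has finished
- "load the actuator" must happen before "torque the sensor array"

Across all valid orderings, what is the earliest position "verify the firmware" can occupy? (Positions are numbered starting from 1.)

3

Working backwards through the constraints from "verify the firmware", its full set of required predecessors is "load the actuator", "weld the valve" — 2 of them.
With 2 mandatory predecessors, the earliest "verify the firmware" can sit is position 2+1 = 3, and placing just those 2 first achieves it.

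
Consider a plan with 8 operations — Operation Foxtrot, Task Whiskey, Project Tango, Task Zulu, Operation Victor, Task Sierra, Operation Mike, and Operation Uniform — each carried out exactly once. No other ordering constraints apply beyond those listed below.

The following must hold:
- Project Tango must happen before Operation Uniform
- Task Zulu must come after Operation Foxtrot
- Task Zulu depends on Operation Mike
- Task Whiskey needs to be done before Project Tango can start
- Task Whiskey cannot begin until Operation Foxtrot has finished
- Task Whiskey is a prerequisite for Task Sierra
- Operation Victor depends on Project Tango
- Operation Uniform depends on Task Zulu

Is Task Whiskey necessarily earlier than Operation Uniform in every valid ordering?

Yes

There is a constraint chain Task Whiskey → Project Tango → Operation Uniform.
That forces Task Whiskey before Operation Uniform in every valid schedule.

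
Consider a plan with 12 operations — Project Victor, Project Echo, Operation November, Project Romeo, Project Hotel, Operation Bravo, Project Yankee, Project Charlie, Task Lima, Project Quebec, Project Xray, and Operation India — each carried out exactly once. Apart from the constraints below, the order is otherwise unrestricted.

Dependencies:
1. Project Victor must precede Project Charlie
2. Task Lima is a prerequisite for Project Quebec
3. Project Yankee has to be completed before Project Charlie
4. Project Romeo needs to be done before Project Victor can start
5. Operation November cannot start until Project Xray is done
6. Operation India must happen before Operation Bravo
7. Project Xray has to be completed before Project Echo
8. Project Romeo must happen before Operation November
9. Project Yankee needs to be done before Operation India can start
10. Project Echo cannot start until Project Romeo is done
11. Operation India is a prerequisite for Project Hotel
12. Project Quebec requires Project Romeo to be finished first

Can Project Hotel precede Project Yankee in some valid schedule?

The constraints give a chain Project Yankee → Operation India → Project Hotel, which forces Project Yankee before Project Hotel.
Hence Project Hotel can never be scheduled before Project Yankee.

No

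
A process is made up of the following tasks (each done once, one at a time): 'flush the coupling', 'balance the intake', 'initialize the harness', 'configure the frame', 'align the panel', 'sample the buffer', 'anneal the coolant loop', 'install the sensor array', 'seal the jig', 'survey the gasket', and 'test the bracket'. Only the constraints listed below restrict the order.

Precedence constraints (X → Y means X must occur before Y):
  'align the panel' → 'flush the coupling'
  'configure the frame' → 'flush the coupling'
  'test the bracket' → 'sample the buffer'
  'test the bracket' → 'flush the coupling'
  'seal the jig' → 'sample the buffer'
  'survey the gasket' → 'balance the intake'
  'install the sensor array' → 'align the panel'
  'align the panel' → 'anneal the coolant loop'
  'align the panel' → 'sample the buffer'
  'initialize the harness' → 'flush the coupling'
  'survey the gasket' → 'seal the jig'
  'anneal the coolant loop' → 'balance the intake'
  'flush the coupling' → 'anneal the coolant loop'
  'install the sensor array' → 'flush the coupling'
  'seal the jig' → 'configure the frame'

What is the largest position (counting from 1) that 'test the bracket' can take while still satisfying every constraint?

7

The tasks that are forced after 'test the bracket', directly or by a chain of constraints, are 'flush the coupling', 'balance the intake', 'sample the buffer', 'anneal the coolant loop'. That's 4 tasks.
So at least 4 tasks follow 'test the bracket', putting 'test the bracket' no later than position 7. That position is achievable by scheduling everything else first.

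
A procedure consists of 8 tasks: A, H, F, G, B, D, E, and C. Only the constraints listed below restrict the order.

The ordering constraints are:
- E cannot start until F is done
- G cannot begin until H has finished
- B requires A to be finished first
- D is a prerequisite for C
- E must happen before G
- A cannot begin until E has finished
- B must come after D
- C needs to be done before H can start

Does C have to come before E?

No

Nothing in the constraints links C and E; they are unordered relative to each other.
There exist valid orderings with E before C, so C is not required to come first.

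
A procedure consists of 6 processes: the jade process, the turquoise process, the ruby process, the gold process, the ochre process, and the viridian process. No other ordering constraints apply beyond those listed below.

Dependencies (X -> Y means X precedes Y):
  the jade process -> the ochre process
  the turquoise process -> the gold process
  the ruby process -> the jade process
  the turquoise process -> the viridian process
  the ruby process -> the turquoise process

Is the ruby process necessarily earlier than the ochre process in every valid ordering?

Chaining the stated constraints: the ruby process → the jade process → the ochre process.
Hence the ruby process necessarily comes before the ochre process.

Yes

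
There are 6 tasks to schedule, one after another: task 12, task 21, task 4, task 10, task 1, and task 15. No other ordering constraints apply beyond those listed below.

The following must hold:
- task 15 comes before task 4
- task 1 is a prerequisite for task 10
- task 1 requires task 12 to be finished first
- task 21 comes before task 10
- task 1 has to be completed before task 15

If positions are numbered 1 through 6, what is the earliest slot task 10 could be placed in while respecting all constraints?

4

Working backwards through the constraints from task 10, its full set of required predecessors is task 12, task 21, task 1 — 3 of them.
With 3 mandatory predecessors, the earliest task 10 can sit is position 3+1 = 4, and placing just those 3 first achieves it.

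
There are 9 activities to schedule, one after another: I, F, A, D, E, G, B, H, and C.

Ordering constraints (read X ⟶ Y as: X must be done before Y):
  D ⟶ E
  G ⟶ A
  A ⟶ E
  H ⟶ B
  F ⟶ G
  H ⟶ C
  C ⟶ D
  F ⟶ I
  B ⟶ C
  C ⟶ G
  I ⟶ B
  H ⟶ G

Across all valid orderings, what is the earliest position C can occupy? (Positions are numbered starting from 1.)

Every activity that must precede C has to come before it. Tracing all chains that end at C, those activities are: I, F, B, H — 4 in total.
With 4 mandatory predecessors, the earliest C can sit is position 4+1 = 5, and placing just those 4 first achieves it.

5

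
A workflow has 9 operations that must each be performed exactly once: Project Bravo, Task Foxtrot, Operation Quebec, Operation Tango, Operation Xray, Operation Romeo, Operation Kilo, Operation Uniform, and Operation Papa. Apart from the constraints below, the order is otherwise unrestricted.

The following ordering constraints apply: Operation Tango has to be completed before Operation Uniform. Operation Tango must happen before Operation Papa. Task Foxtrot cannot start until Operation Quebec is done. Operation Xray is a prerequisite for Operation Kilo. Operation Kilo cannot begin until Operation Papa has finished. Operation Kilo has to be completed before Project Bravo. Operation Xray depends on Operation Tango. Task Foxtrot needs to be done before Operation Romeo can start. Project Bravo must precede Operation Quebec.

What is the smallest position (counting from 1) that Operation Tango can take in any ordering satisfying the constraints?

1

Nothing is required before Operation Tango; it can be the very first operation.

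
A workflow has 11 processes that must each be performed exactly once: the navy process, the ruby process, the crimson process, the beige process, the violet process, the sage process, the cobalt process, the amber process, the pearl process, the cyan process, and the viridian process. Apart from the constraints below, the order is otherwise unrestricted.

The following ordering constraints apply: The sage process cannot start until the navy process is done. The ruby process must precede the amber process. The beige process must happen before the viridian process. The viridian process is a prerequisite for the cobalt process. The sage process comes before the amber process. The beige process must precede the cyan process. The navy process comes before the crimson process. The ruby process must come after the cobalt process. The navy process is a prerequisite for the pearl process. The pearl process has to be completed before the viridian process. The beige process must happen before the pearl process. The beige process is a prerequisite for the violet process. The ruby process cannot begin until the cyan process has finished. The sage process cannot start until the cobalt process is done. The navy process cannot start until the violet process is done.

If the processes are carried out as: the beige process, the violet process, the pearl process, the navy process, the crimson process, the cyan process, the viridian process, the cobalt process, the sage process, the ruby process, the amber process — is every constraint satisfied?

No

In the proposed order, the pearl process appears before the navy process.
But one of the constraints requires the navy process before the pearl process, so this ordering violates it.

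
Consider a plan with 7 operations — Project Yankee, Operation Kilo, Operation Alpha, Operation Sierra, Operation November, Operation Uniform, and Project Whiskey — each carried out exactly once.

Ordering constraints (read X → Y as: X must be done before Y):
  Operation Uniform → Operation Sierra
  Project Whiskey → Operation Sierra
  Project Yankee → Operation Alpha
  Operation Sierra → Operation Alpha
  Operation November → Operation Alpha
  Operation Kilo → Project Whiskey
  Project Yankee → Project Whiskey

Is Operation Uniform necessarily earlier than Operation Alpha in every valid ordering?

Yes

There is a constraint chain Operation Uniform → Operation Sierra → Operation Alpha.
So Operation Uniform must precede Operation Alpha in any valid ordering.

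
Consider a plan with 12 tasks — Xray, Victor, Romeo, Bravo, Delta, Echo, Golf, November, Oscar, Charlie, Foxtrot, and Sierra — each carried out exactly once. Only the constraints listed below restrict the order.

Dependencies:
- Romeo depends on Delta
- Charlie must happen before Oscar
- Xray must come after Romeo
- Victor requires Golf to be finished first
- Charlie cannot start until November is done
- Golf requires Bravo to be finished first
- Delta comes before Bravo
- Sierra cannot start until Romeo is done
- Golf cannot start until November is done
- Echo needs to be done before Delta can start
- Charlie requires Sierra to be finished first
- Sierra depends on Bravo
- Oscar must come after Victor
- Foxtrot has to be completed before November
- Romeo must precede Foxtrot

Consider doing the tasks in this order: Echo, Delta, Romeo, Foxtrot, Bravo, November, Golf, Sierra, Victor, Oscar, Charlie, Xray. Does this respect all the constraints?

No

The sequence places Oscar ahead of Charlie.
But one of the constraints requires Charlie before Oscar, so this ordering violates it.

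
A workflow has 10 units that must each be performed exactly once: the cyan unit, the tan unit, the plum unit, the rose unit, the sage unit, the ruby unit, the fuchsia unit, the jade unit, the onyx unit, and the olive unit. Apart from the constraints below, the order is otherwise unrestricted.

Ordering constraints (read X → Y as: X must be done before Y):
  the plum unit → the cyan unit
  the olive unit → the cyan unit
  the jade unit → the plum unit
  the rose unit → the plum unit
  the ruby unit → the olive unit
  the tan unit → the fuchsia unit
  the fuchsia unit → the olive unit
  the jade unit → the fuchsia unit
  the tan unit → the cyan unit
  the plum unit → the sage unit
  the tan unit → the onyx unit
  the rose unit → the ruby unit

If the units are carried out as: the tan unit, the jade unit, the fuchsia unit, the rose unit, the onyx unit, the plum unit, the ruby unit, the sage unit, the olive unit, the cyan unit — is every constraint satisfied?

Yes

Checking each listed constraint against this order: for instance, the tan unit is in position 1 and the cyan unit in position 10, so that constraint holds — and the remaining constraints check out the same way.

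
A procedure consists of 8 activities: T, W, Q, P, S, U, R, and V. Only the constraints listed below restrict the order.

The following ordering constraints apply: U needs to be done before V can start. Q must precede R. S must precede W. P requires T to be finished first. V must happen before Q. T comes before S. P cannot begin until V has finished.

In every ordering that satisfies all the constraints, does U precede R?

Chaining the stated constraints: U → V → Q → R.
So U must precede R in any valid ordering.

Yes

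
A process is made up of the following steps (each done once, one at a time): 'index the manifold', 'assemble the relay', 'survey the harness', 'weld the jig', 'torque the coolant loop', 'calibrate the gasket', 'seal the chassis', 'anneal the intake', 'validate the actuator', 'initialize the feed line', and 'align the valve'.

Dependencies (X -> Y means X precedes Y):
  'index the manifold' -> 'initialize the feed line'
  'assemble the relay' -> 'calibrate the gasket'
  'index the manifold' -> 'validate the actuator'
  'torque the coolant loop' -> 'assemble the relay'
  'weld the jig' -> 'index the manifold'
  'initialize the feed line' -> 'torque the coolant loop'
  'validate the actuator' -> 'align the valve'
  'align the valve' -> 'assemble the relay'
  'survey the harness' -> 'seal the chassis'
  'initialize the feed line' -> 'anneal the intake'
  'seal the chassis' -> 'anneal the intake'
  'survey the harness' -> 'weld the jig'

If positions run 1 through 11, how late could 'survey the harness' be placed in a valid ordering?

1

Every step that must follow 'survey the harness' has to come after it. Tracing all chains starting from 'survey the harness', those steps are: 'index the manifold', 'assemble the relay', 'weld the jig', 'torque the coolant loop', 'calibrate the gasket', 'seal the chassis', 'anneal the intake', 'validate the actuator', 'initialize the feed line', 'align the valve' — 10 in total.
So at least 10 steps follow 'survey the harness', putting 'survey the harness' no later than position 1. That position is achievable by scheduling everything else first.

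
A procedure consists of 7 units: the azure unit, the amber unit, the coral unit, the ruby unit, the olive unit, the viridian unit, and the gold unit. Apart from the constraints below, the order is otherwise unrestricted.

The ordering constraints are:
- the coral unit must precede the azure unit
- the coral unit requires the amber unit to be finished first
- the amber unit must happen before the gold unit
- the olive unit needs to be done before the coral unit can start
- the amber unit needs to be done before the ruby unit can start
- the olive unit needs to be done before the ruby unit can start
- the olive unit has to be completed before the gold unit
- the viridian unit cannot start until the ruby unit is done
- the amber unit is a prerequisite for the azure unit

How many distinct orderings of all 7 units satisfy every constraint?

2 units have no prerequisites (the amber unit, the olive unit), so any of them could come first.
Systematically extending each partial ordering one unit at a time and counting, there are 60 complete orderings.

60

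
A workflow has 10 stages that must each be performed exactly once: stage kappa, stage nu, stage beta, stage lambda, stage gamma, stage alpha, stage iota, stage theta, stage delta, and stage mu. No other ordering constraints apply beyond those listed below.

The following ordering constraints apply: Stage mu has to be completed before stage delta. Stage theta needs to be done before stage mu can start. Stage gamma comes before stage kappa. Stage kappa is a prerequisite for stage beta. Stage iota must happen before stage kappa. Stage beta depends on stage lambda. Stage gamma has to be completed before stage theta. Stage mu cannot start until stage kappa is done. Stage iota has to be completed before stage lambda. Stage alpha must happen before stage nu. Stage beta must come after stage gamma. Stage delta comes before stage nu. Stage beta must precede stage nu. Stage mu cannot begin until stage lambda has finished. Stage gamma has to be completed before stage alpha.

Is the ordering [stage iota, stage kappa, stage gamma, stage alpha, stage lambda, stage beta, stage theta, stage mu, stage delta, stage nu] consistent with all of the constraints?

In the proposed order, stage kappa appears before stage gamma.
But one of the constraints requires stage gamma before stage kappa, so this ordering violates it.

No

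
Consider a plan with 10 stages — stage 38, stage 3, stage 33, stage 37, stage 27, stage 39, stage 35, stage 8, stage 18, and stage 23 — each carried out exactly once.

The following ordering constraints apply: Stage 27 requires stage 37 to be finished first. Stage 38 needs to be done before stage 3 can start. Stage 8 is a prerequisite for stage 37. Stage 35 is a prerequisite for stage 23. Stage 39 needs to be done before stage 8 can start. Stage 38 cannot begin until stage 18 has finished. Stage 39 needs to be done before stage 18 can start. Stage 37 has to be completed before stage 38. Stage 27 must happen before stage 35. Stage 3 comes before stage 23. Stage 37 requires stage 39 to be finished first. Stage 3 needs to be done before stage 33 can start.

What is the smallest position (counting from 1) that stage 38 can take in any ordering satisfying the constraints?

The stages that are forced before stage 38, directly or transitively, are stage 37, stage 39, stage 8, stage 18. That's 4 stages.
With 4 mandatory predecessors, the earliest stage 38 can sit is position 4+1 = 5, and placing just those 4 first achieves it.

5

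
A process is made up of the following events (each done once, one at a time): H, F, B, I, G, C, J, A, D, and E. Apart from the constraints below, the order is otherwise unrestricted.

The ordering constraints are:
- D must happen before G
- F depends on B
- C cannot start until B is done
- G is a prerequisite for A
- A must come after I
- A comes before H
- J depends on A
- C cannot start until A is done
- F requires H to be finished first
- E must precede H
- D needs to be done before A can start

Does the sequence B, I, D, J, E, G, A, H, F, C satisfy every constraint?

No

Here A comes after J.
But one of the constraints requires A before J, so this ordering violates it.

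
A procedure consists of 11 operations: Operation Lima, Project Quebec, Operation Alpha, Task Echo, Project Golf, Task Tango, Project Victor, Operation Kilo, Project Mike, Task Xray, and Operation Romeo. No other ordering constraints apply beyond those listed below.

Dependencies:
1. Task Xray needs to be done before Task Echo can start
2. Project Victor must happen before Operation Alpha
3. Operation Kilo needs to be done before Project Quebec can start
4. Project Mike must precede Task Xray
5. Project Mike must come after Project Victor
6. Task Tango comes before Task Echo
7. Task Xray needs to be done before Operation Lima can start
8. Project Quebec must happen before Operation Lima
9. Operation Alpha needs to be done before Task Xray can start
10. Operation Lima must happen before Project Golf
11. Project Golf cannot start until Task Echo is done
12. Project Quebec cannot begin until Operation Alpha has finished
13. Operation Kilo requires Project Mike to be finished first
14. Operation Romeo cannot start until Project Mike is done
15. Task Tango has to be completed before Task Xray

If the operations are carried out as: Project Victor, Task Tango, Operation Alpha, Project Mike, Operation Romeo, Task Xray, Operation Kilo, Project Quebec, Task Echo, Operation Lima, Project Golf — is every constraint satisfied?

Checking each listed constraint against this order: for instance, Task Tango is in position 2 and Task Echo in position 9, so that constraint holds — and the remaining constraints check out the same way.

Yes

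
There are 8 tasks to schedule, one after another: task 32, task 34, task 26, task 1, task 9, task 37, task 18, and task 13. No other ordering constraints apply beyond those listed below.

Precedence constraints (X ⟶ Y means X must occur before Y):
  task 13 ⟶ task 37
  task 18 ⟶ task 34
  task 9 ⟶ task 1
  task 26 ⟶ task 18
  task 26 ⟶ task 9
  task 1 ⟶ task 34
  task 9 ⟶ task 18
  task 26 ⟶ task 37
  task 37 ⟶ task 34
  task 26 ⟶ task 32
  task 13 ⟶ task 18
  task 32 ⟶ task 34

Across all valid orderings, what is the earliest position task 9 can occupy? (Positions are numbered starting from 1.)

Working backwards through the constraints from task 9, its only required predecessor is task 26.
With 1 mandatory predecessor, the earliest task 9 can sit is position 1+1 = 2, and placing just that one first achieves it.

2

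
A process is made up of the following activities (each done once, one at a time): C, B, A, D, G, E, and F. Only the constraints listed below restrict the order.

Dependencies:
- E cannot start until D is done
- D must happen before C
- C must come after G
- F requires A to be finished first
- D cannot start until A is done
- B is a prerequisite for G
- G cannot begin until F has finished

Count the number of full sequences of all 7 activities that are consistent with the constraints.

37

2 activities have no prerequisites (B, A), so any of them could come first.
Enumerating by repeatedly choosing an available activity (one whose prerequisites are all placed) gives 37 distinct complete orderings.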